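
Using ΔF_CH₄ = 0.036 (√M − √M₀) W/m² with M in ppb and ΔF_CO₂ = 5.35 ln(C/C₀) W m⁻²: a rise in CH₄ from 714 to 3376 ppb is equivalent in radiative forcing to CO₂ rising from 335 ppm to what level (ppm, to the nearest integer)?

CH₄ forcing: 0.036 × (√3376 − √714) = 0.036 × (58.1034 − 26.7208) = 0.036 × 31.3826 = 1.12977 W/m².
Set 5.35 ln(C/335) = 1.12977: ln(C/335) = 1.12977/5.35 = 0.21117, so C = 335 × e^0.21117 = 335 × 1.23512 = 413.77 ppm.

C ≈ 414 ppm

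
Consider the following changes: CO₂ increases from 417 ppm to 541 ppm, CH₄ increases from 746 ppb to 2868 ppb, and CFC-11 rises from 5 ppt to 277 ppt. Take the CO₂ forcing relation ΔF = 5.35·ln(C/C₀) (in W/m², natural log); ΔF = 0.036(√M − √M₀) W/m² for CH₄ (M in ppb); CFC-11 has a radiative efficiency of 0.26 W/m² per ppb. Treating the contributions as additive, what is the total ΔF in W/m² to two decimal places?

ΔF = 2.41 W/m²

CO₂: 5.35 × ln(541/417) = 5.35 × ln(1.29736) = 5.35 × 0.26033 = 1.3928 W/m².
CH₄: 0.036 × (√2868 − √746) = 0.036 × (53.5537 − 27.3130) = 0.036 × 26.2407 = 0.9447 W/m².
CFC-11: Δ = 277 − 5 = 272 ppt = 0.272 ppb; ΔF = 0.26 × 0.272 = 0.0707 W/m².
Total ΔF = 1.3928 + 0.9447 + 0.0707 = 2.4082 W/m².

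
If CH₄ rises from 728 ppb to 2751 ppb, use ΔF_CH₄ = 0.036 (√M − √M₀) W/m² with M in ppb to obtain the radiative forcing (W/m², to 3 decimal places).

CH₄: 0.036 × (√2751 − √728) = 0.036 × (52.4500 − 26.9815) = 0.036 × 25.4685 = 0.9169 W/m².

ΔF = 0.917 W/m²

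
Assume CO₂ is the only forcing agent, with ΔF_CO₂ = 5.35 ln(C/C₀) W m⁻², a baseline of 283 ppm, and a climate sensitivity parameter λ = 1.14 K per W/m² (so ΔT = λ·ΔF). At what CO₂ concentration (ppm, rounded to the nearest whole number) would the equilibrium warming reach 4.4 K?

Required forcing: ΔF = ΔT/λ = 4.4/1.14 = 3.8596 W/m².
Then ln(C/283) = ΔF/5.35 = 3.8596/5.35 = 0.72142.
So C = 283 × e^0.72142 = 283 × 2.05735 = 582.23 ppm.

C ≈ 582 ppm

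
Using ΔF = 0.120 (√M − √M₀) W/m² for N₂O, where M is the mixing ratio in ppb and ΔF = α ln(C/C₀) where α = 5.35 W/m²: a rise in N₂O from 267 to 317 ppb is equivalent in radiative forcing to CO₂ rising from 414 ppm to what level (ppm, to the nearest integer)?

N₂O forcing: 0.120 × (√317 − √267) = 0.120 × (17.8045 − 16.3401) = 0.120 × 1.4644 = 0.17573 W/m².
Set 5.35 ln(C/414) = 0.17573: ln(C/414) = 0.17573/5.35 = 0.03285, so C = 414 × e^0.03285 = 414 × 1.03340 = 427.83 ppm.

C ≈ 428 ppm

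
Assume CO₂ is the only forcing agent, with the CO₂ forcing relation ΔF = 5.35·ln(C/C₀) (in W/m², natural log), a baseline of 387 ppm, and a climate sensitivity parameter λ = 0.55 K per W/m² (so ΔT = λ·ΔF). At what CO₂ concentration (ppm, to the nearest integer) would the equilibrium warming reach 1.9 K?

Required forcing: ΔF = ΔT/λ = 1.9/0.55 = 3.4545 W/m².
Then ln(C/387) = ΔF/5.35 = 3.4545/5.35 = 0.64570.
So C = 387 × e^0.64570 = 387 × 1.90732 = 738.13 ppm.

C ≈ 738 ppm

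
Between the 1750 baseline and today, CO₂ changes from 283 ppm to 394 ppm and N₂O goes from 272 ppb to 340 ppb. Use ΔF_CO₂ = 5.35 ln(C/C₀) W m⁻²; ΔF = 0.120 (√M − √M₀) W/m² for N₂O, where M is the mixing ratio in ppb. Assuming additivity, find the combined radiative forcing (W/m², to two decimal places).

ΔF = 2.00 W/m²

CO₂: 5.35 × ln(394/283) = 5.35 × ln(1.39223) = 5.35 × 0.33091 = 1.7704 W/m².
N₂O: 0.120 × (√340 − √272) = 0.120 × (18.4391 − 16.4924) = 0.120 × 1.9467 = 0.2336 W/m².
Total ΔF = 1.7704 + 0.2336 = 2.0040 W/m².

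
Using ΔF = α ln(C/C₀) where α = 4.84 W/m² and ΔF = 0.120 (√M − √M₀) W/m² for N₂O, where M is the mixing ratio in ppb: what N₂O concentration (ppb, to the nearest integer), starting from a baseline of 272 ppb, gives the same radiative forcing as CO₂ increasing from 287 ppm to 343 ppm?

CO₂ forcing: 4.84 × ln(343/287) = 4.84 × 0.178248 = 0.86272 W/m².
Set 0.120(√M − √272) = 0.86272: √M = 0.86272/0.120 + √272 = 7.1893 + 16.4924 = 23.6817.
M = (23.6817)² = 560.82 ppb.

M ≈ 561 ppb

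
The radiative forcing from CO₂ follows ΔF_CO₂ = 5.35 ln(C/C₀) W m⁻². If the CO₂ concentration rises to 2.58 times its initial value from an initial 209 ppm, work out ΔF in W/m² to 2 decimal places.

Because the forcing depends only on the ratio C/C₀, the initial concentration does not enter.
ΔF = 5.35 × ln(2.58) = 5.35 × 0.94779 = 5.0707 W/m².

ΔF = 5.07 W/m²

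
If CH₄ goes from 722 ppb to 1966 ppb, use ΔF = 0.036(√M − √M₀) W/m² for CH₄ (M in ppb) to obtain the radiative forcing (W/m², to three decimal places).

ΔF = 0.629 W/m²

CH₄: 0.036 × (√1966 − √722) = 0.036 × (44.3396 − 26.8701) = 0.036 × 17.4695 = 0.6289 W/m².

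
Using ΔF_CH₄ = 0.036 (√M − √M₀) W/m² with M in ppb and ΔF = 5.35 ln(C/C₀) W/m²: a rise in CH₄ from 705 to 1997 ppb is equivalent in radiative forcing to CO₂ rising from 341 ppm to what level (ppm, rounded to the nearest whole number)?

C ≈ 385 ppm

CH₄ forcing: 0.036 × (√1997 − √705) = 0.036 × (44.6878 − 26.5518) = 0.036 × 18.1360 = 0.65290 W/m².
Set 5.35 ln(C/341) = 0.65290: ln(C/341) = 0.65290/5.35 = 0.12204, so C = 341 × e^0.12204 = 341 × 1.12980 = 385.26 ppm.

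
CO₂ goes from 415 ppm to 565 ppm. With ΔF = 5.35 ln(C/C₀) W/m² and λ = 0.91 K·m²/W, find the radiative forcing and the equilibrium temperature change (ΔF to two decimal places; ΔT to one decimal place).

ΔF = 1.65 W/m²; ΔT = 1.5 K

CO₂: 5.35 × ln(565/415) = 5.35 × ln(1.36145) = 5.35 × 0.30855 = 1.6507 W/m².
ΔT = λ ΔF = 0.91 × 1.65 = 1.5015 K.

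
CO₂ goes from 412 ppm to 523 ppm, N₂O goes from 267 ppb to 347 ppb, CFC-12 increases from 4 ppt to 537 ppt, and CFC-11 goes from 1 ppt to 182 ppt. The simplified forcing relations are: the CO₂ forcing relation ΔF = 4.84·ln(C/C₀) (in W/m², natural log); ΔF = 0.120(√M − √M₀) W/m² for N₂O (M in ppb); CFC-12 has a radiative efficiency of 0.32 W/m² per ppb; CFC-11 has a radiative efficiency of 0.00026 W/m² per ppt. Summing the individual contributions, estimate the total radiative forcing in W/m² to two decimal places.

CO₂: 4.84 × ln(523/412) = 4.84 × ln(1.26942) = 4.84 × 0.23856 = 1.1546 W/m².
N₂O: 0.120 × (√347 − √267) = 0.120 × (18.6279 − 16.3401) = 0.120 × 2.2878 = 0.2745 W/m².
CFC-12: Δ = 537 − 4 = 533 ppt = 0.533 ppb; ΔF = 0.32 × 0.533 = 0.1706 W/m².
CFC-11: ΔF = 0.00026 × (182 − 1) = 0.00026 × 181 = 0.0471 W/m².
Total ΔF = 1.1546 + 0.2745 + 0.1706 + 0.0471 = 1.6468 W/m².

ΔF = 1.65 W/m²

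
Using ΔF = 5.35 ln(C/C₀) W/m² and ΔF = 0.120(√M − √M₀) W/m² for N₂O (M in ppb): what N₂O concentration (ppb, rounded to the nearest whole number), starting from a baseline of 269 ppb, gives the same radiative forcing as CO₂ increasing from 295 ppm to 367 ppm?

M ≈ 683 ppb

CO₂ forcing: 5.35 × ln(367/295) = 5.35 × 0.218386 = 1.16837 W/m².
Set 0.120(√M − √269) = 1.16837: √M = 1.16837/0.120 + √269 = 9.7364 + 16.4012 = 26.1376.
M = (26.1376)² = 683.17 ppb.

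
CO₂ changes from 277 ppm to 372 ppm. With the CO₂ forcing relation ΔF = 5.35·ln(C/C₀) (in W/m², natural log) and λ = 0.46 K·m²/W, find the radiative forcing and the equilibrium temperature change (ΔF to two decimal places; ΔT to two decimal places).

ΔF = 1.58 W/m²; ΔT = 0.73 K

CO₂: 5.35 × ln(372/277) = 5.35 × ln(1.34296) = 5.35 × 0.29488 = 1.5776 W/m².
ΔT = λ ΔF = 0.46 × 1.58 = 0.7268 K.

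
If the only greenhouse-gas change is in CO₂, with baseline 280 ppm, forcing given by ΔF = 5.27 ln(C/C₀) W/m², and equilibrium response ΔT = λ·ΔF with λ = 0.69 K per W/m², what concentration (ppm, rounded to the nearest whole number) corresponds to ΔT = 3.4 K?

C ≈ 713 ppm

Required forcing: ΔF = ΔT/λ = 3.4/0.69 = 4.9275 W/m².
Then ln(C/280) = ΔF/5.27 = 4.9275/5.27 = 0.93501.
So C = 280 × e^0.93501 = 280 × 2.54724 = 713.23 ppm.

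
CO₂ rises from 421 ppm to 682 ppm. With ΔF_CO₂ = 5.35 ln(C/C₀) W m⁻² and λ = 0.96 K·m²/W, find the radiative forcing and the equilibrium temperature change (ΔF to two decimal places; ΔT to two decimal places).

CO₂: 5.35 × ln(682/421) = 5.35 × ln(1.61995) = 5.35 × 0.48240 = 2.5808 W/m².
ΔT = λ ΔF = 0.96 × 2.58 = 2.4768 K.

ΔF = 2.58 W/m²; ΔT = 2.48 K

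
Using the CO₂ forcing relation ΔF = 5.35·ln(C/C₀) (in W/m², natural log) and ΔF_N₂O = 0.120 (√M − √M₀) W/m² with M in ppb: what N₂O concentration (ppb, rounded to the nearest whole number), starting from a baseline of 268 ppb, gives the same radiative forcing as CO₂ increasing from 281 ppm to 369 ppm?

CO₂ forcing: 5.35 × ln(369/281) = 5.35 × 0.272442 = 1.45756 W/m².
Set 0.120(√M − √268) = 1.45756: √M = 1.45756/0.120 + √268 = 12.1463 + 16.3707 = 28.5170.
M = (28.5170)² = 813.22 ppb.

M ≈ 813 ppb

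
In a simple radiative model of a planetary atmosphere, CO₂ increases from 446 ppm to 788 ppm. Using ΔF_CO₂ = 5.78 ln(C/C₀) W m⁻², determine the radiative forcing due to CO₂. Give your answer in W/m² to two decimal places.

CO₂: 5.78 × ln(788/446) = 5.78 × ln(1.76682) = 5.78 × 0.56918 = 3.2899 W/m².

ΔF = 3.29 W/m²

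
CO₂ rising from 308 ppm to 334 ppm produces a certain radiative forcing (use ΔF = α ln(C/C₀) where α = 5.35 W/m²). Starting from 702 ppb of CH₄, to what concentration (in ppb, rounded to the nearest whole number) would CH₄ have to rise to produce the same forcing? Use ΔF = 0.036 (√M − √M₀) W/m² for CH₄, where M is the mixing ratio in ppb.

M ≈ 1485 ppb

CO₂ forcing: 5.35 × ln(334/308) = 5.35 × 0.081041 = 0.43357 W/m².
Set 0.036(√M − √702) = 0.43357: √M = 0.43357/0.036 + √702 = 12.0436 + 26.4953 = 38.5389.
M = (38.5389)² = 1485.25 ppb.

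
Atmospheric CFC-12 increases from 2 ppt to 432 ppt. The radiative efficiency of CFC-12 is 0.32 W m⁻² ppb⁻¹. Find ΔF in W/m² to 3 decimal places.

ΔF = 0.138 W/m²

CFC-12: Δ = 432 − 2 = 430 ppt = 0.430 ppb; ΔF = 0.32 × 0.430 = 0.1376 W/m².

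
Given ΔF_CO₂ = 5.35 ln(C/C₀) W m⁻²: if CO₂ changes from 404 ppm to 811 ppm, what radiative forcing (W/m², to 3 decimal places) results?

CO₂: 5.35 × ln(811/404) = 5.35 × ln(2.00743) = 5.35 × 0.69686 = 3.7282 W/m².

ΔF = 3.728 W/m²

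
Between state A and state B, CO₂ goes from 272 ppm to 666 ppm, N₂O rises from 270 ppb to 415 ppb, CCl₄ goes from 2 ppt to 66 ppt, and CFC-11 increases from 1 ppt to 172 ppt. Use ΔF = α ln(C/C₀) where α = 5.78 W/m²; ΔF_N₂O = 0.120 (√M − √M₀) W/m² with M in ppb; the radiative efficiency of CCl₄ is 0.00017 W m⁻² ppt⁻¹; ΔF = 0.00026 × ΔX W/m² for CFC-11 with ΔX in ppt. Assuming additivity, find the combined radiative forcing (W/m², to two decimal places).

CO₂: 5.78 × ln(666/272) = 5.78 × ln(2.44853) = 5.78 × 0.89549 = 5.1759 W/m².
N₂O: 0.120 × (√415 − √270) = 0.120 × (20.3715 − 16.4317) = 0.120 × 3.9398 = 0.4728 W/m².
CCl₄: ΔF = 0.00017 × (66 − 2) = 0.00017 × 64 = 0.0109 W/m².
CFC-11: ΔF = 0.00026 × (172 − 1) = 0.00026 × 171 = 0.0445 W/m².
Total ΔF = 5.1759 + 0.4728 + 0.0109 + 0.0445 = 5.7041 W/m².

ΔF = 5.70 W/m²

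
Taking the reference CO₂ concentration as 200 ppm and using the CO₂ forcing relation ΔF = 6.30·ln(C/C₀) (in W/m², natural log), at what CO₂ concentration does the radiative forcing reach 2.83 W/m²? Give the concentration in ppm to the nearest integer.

Set 6.30 ln(C/200) = 2.83, so ln(C/200) = 2.83/6.30 = 0.44921.
Then C/200 = e^0.44921 = 1.56707, giving C = 200 × 1.56707 = 313.41 ppm.

C ≈ 313 ppm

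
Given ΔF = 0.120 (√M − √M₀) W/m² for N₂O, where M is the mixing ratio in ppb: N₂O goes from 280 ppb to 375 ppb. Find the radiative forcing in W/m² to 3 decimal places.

N₂O: 0.120 × (√375 − √280) = 0.120 × (19.3649 − 16.7332) = 0.120 × 2.6317 = 0.3158 W/m².

ΔF = 0.316 W/m²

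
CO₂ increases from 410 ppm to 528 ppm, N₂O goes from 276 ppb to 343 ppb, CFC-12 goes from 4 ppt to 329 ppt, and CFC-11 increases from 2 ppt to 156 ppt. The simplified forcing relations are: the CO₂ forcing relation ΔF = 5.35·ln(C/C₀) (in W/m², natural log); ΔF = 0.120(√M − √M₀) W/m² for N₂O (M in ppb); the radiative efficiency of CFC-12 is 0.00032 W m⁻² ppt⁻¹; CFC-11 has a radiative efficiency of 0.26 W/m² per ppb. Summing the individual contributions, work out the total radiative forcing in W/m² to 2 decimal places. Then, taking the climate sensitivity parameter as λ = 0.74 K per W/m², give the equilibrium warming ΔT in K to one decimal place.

CO₂: 5.35 × ln(528/410) = 5.35 × ln(1.28780) = 5.35 × 0.25294 = 1.3532 W/m².
N₂O: 0.120 × (√343 − √276) = 0.120 × (18.5203 − 16.6132) = 0.120 × 1.9071 = 0.2289 W/m².
CFC-12: ΔF = 0.00032 × (329 − 4) = 0.00032 × 325 = 0.1040 W/m².
CFC-11: Δ = 156 − 2 = 154 ppt = 0.154 ppb; ΔF = 0.26 × 0.154 = 0.0400 W/m².
Total ΔF = 1.3532 + 0.2289 + 0.1040 + 0.0400 = 1.7261 W/m².
ΔT = λ ΔF = 0.74 × 1.73 = 1.2802 K.

ΔF = 1.73 W/m²; ΔT = 1.3 K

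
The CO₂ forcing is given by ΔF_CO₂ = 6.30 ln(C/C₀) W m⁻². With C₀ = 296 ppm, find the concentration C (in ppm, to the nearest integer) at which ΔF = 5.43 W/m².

Set 6.30 ln(C/296) = 5.43, so ln(C/296) = 5.43/6.30 = 0.86190.
Then C/296 = e^0.86190 = 2.36765, giving C = 296 × 2.36765 = 700.82 ppm.

C ≈ 701 ppm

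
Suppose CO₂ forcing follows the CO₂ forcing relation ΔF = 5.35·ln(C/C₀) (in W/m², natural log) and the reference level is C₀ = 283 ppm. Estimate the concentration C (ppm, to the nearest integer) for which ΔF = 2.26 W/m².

Set 5.35 ln(C/283) = 2.26, so ln(C/283) = 2.26/5.35 = 0.42243.
Then C/283 = e^0.42243 = 1.52566, giving C = 283 × 1.52566 = 431.76 ppm.

C ≈ 432 ppm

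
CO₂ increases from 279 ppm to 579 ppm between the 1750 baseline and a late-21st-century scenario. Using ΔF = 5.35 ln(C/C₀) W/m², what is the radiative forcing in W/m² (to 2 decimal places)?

ΔF = 3.91 W/m²

CO₂: 5.35 × ln(579/279) = 5.35 × ln(2.07527) = 5.35 × 0.73009 = 3.9060 W/m².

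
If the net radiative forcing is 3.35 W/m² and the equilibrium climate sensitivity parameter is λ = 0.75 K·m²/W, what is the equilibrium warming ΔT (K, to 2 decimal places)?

ΔT = 2.51 K

ΔT = λ ΔF = 0.75 × 3.35 = 2.5125 K.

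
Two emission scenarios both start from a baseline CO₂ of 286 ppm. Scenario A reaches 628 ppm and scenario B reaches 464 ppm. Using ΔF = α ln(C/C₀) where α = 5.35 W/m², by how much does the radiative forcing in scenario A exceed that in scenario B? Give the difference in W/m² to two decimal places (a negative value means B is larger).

ΔF_A − ΔF_B = 1.62 W/m²

ΔF_A = 5.35 ln(628/286) = 5.35 × 0.78655 = 4.2080 W/m².
ΔF_B = 5.35 ln(464/286) = 5.35 × 0.48389 = 2.5888 W/m².
Difference: 4.2080 − 2.5888 = 1.6192 W/m².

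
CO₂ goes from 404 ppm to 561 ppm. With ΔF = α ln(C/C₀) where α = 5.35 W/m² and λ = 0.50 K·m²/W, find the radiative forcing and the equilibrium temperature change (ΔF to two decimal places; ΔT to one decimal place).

CO₂: 5.35 × ln(561/404) = 5.35 × ln(1.38861) = 5.35 × 0.32830 = 1.7564 W/m².
ΔT = λ ΔF = 0.50 × 1.76 = 0.8800 K.

ΔF = 1.76 W/m²; ΔT = 0.9 K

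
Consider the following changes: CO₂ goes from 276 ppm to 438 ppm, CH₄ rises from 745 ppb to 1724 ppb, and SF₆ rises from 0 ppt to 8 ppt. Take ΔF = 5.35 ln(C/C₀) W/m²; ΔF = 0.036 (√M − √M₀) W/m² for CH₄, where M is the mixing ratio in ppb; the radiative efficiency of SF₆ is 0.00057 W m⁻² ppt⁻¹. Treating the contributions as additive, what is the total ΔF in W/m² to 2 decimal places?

ΔF = 2.99 W/m²

CO₂: 5.35 × ln(438/276) = 5.35 × ln(1.58696) = 5.35 × 0.46182 = 2.4707 W/m².
CH₄: 0.036 × (√1724 − √745) = 0.036 × (41.5211 − 27.2947) = 0.036 × 14.2264 = 0.5122 W/m².
SF₆: ΔF = 0.00057 × (8 − 0) = 0.00057 × 8 = 0.0046 W/m².
Total ΔF = 2.4707 + 0.5122 + 0.0046 = 2.9875 W/m².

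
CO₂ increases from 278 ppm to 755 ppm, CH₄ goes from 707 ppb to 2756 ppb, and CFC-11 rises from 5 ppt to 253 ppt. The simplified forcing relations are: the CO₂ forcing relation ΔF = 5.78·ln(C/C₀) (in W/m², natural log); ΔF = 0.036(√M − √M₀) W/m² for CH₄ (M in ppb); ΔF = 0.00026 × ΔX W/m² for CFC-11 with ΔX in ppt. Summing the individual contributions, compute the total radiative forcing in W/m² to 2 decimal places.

ΔF = 6.77 W/m²

CO₂: 5.78 × ln(755/278) = 5.78 × ln(2.71583) = 5.78 × 0.99910 = 5.7748 W/m².
CH₄: 0.036 × (√2756 − √707) = 0.036 × (52.4976 − 26.5895) = 0.036 × 25.9081 = 0.9327 W/m².
CFC-11: ΔF = 0.00026 × (253 − 5) = 0.00026 × 248 = 0.0645 W/m².
Total ΔF = 5.7748 + 0.9327 + 0.0645 = 6.7720 W/m².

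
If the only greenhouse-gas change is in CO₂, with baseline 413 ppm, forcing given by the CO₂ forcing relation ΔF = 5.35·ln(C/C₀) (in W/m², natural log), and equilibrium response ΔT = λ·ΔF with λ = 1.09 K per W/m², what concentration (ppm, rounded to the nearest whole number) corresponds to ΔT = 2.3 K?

Required forcing: ΔF = ΔT/λ = 2.3/1.09 = 2.1101 W/m².
Then ln(C/413) = ΔF/5.35 = 2.1101/5.35 = 0.39441.
So C = 413 × e^0.39441 = 413 × 1.48351 = 612.69 ppm.

C ≈ 613 ppm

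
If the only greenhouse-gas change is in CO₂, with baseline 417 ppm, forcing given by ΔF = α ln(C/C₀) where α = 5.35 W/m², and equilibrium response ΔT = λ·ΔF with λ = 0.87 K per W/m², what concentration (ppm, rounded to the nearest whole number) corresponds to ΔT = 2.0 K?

Required forcing: ΔF = ΔT/λ = 2.0/0.87 = 2.2989 W/m².
Then ln(C/417) = ΔF/5.35 = 2.2989/5.35 = 0.42970.
So C = 417 × e^0.42970 = 417 × 1.53680 = 640.85 ppm.

C ≈ 641 ppm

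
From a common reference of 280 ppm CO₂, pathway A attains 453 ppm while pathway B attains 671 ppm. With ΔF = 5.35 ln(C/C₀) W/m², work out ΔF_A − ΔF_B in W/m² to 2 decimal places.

ΔF_A = 5.35 ln(453/280) = 5.35 × 0.48110 = 2.5739 W/m².
ΔF_B = 5.35 ln(671/280) = 5.35 × 0.87398 = 4.6758 W/m².
Difference: 2.5739 − 4.6758 = -2.1019 W/m².
(Equivalently, ΔF_A − ΔF_B = 5.35 ln(453/671) = 5.35 × -0.39288 = -2.1019 W/m².)

ΔF_A − ΔF_B = -2.10 W/m²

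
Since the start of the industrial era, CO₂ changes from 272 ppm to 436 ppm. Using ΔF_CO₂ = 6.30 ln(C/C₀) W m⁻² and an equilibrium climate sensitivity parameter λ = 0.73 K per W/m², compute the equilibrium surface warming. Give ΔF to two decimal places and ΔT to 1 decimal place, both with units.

CO₂: 6.30 × ln(436/272) = 6.30 × ln(1.60294) = 6.30 × 0.47184 = 2.9726 W/m².
ΔT = λ ΔF = 0.73 × 2.97 = 2.1681 K.

ΔF = 2.97 W/m²; ΔT = 2.2 K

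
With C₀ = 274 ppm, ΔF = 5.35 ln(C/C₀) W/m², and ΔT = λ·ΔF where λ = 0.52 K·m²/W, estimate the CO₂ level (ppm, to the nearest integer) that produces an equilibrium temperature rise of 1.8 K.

C ≈ 523 ppm

Required forcing: ΔF = ΔT/λ = 1.8/0.52 = 3.4615 W/m².
Then ln(C/274) = ΔF/5.35 = 3.4615/5.35 = 0.64701.
So C = 274 × e^0.64701 = 274 × 1.90982 = 523.29 ppm.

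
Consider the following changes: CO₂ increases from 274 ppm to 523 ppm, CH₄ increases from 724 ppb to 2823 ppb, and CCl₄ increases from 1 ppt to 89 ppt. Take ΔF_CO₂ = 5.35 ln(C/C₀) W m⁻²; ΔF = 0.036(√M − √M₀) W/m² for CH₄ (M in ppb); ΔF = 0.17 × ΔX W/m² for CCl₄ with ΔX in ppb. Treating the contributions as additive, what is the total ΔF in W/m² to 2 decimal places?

CO₂: 5.35 × ln(523/274) = 5.35 × ln(1.90876) = 5.35 × 0.64645 = 3.4585 W/m².
CH₄: 0.036 × (√2823 − √724) = 0.036 × (53.1319 − 26.9072) = 0.036 × 26.2247 = 0.9441 W/m².
CCl₄: Δ = 89 − 1 = 88 ppt = 0.088 ppb; ΔF = 0.17 × 0.088 = 0.0150 W/m².
Total ΔF = 3.4585 + 0.9441 + 0.0150 = 4.4176 W/m².

ΔF = 4.42 W/m²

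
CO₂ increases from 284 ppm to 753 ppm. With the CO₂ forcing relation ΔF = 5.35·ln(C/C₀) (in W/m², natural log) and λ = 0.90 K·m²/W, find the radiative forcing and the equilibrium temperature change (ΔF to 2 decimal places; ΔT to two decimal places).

ΔF = 5.22 W/m²; ΔT = 4.70 K

CO₂: 5.35 × ln(753/284) = 5.35 × ln(2.65141) = 5.35 × 0.97509 = 5.2167 W/m².
ΔT = λ ΔF = 0.90 × 5.22 = 4.6980 K.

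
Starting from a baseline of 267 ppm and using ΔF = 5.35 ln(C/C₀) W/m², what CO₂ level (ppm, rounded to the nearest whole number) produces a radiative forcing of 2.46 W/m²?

C ≈ 423 ppm

Set 5.35 ln(C/267) = 2.46, so ln(C/267) = 2.46/5.35 = 0.45981.
Then C/267 = e^0.45981 = 1.58377, giving C = 267 × 1.58377 = 422.87 ppm.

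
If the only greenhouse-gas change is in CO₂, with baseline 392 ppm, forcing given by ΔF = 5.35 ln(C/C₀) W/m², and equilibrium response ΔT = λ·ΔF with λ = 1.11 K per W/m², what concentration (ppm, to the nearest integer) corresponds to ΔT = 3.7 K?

Required forcing: ΔF = ΔT/λ = 3.7/1.11 = 3.3333 W/m².
Then ln(C/392) = ΔF/5.35 = 3.3333/5.35 = 0.62305.
So C = 392 × e^0.62305 = 392 × 1.86461 = 730.93 ppm.

C ≈ 731 ppm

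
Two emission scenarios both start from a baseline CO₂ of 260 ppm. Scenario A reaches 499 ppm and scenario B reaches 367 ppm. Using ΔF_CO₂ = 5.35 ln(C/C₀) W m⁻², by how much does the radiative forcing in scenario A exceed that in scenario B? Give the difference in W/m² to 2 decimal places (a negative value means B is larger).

ΔF_A = 5.35 ln(499/260) = 5.35 × 0.65192 = 3.4878 W/m².
ΔF_B = 5.35 ln(367/260) = 5.35 × 0.34468 = 1.8440 W/m².
Difference: 3.4878 − 1.8440 = 1.6438 W/m².

ΔF_A − ΔF_B = 1.64 W/m²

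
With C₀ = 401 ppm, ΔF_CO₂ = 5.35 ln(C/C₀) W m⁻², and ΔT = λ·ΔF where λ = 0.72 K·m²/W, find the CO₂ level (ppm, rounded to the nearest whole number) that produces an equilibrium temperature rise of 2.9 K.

Required forcing: ΔF = ΔT/λ = 2.9/0.72 = 4.0278 W/m².
Then ln(C/401) = ΔF/5.35 = 4.0278/5.35 = 0.75286.
So C = 401 × e^0.75286 = 401 × 2.12306 = 851.35 ppm.

C ≈ 851 ppm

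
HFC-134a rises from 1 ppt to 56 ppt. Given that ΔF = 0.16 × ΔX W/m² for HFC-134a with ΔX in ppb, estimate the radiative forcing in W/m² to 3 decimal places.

HFC-134a: Δ = 56 − 1 = 55 ppt = 0.055 ppb; ΔF = 0.16 × 0.055 = 0.0088 W/m².

ΔF = 0.009 W/m²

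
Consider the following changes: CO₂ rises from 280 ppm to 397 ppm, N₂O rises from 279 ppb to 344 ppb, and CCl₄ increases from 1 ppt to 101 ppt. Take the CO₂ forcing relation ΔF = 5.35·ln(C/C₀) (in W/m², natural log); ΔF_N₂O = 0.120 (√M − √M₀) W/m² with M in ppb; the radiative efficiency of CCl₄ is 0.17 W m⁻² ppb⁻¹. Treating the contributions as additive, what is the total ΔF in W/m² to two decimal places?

ΔF = 2.11 W/m²

CO₂: 5.35 × ln(397/280) = 5.35 × ln(1.41786) = 5.35 × 0.34915 = 1.8680 W/m².
N₂O: 0.120 × (√344 − √279) = 0.120 × (18.5472 − 16.7033) = 0.120 × 1.8439 = 0.2213 W/m².
CCl₄: Δ = 101 − 1 = 100 ppt = 0.100 ppb; ΔF = 0.17 × 0.100 = 0.0170 W/m².
Total ΔF = 1.8680 + 0.2213 + 0.0170 = 2.1063 W/m².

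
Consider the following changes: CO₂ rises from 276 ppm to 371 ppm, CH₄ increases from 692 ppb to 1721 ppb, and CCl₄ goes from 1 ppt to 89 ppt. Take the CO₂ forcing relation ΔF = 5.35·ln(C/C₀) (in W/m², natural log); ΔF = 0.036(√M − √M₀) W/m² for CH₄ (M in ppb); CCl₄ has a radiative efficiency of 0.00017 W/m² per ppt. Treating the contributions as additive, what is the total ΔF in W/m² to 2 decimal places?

ΔF = 2.14 W/m²

CO₂: 5.35 × ln(371/276) = 5.35 × ln(1.34420) = 5.35 × 0.29580 = 1.5825 W/m².
CH₄: 0.036 × (√1721 − √692) = 0.036 × (41.4849 − 26.3059) = 0.036 × 15.1790 = 0.5464 W/m².
CCl₄: ΔF = 0.00017 × (89 − 1) = 0.00017 × 88 = 0.0150 W/m².
Total ΔF = 1.5825 + 0.5464 + 0.0150 = 2.1439 W/m².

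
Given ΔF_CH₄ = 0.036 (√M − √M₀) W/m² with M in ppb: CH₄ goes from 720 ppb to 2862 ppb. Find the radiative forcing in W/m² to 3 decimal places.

ΔF = 0.960 W/m²

CH₄: 0.036 × (√2862 − √720) = 0.036 × (53.4977 − 26.8328) = 0.036 × 26.6649 = 0.9599 W/m².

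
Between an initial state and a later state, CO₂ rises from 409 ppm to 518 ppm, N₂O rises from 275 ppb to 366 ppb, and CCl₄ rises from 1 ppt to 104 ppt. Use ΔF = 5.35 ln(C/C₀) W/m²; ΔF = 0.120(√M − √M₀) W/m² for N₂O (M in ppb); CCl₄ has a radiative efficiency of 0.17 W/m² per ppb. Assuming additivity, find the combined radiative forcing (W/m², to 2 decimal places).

ΔF = 1.59 W/m²

CO₂: 5.35 × ln(518/409) = 5.35 × ln(1.26650) = 5.35 × 0.23626 = 1.2640 W/m².
N₂O: 0.120 × (√366 − √275) = 0.120 × (19.1311 − 16.5831) = 0.120 × 2.5480 = 0.3058 W/m².
CCl₄: Δ = 104 − 1 = 103 ppt = 0.103 ppb; ΔF = 0.17 × 0.103 = 0.0175 W/m².
Total ΔF = 1.2640 + 0.3058 + 0.0175 = 1.5873 W/m².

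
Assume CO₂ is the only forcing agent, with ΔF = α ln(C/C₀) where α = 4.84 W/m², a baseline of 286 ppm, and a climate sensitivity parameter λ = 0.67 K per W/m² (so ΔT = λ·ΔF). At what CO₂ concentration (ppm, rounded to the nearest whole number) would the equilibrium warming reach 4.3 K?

Required forcing: ΔF = ΔT/λ = 4.3/0.67 = 6.4179 W/m².
Then ln(C/286) = ΔF/4.84 = 6.4179/4.84 = 1.32601.
So C = 286 × e^1.32601 = 286 × 3.76599 = 1077.07 ppm.

C ≈ 1077 ppm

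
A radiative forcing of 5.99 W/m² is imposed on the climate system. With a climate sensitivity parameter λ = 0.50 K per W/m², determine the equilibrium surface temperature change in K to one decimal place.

ΔT = λ ΔF = 0.50 × 5.99 = 2.9950 K.

ΔT = 3.0 K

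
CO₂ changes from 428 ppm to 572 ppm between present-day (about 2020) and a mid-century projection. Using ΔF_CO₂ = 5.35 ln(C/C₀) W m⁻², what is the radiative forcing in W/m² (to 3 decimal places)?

CO₂: 5.35 × ln(572/428) = 5.35 × ln(1.33645) = 5.35 × 0.29002 = 1.5516 W/m².

ΔF = 1.552 W/m²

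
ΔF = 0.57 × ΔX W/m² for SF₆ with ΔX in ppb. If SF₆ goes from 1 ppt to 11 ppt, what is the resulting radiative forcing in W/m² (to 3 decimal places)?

ΔF = 0.006 W/m²

SF₆: Δ = 11 − 1 = 10 ppt = 0.010 ppb; ΔF = 0.57 × 0.010 = 0.0057 W/m².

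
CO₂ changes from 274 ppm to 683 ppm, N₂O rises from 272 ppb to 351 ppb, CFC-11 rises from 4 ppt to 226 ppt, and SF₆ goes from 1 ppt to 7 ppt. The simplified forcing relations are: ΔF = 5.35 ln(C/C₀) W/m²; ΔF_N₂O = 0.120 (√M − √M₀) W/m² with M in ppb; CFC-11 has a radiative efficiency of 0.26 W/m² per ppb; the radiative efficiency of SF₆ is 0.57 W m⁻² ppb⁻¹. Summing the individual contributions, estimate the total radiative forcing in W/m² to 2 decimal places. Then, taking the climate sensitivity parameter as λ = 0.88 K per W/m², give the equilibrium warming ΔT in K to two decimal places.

ΔF = 5.22 W/m²; ΔT = 4.59 K

CO₂: 5.35 × ln(683/274) = 5.35 × ln(2.49270) = 5.35 × 0.91337 = 4.8865 W/m².
N₂O: 0.120 × (√351 − √272) = 0.120 × (18.7350 − 16.4924) = 0.120 × 2.2426 = 0.2691 W/m².
CFC-11: Δ = 226 − 4 = 222 ppt = 0.222 ppb; ΔF = 0.26 × 0.222 = 0.0577 W/m².
SF₆: Δ = 7 − 1 = 6 ppt = 0.006 ppb; ΔF = 0.57 × 0.006 = 0.0034 W/m².
Total ΔF = 4.8865 + 0.2691 + 0.0577 + 0.0034 = 5.2167 W/m².
ΔT = λ ΔF = 0.88 × 5.22 = 4.5936 K.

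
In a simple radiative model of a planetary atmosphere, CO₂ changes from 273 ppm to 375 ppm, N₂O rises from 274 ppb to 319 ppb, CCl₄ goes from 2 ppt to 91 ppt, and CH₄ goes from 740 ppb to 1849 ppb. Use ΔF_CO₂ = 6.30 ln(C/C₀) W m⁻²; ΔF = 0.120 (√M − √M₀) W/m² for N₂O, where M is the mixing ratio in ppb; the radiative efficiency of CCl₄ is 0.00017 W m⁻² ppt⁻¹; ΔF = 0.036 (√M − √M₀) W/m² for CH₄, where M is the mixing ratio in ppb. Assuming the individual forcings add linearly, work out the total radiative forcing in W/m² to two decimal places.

ΔF = 2.74 W/m²

CO₂: 6.30 × ln(375/273) = 6.30 × ln(1.37363) = 6.30 × 0.31746 = 2.0000 W/m².
N₂O: 0.120 × (√319 − √274) = 0.120 × (17.8606 − 16.5529) = 0.120 × 1.3077 = 0.1569 W/m².
CCl₄: ΔF = 0.00017 × (91 − 2) = 0.00017 × 89 = 0.0151 W/m².
CH₄: 0.036 × (√1849 − √740) = 0.036 × (43.0000 − 27.2029) = 0.036 × 15.7971 = 0.5687 W/m².
Total ΔF = 2.0000 + 0.1569 + 0.0151 + 0.5687 = 2.7407 W/m².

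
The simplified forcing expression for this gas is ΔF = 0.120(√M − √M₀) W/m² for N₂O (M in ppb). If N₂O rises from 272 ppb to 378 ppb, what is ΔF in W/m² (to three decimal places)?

ΔF = 0.354 W/m²

N₂O: 0.120 × (√378 − √272) = 0.120 × (19.4422 − 16.4924) = 0.120 × 2.9498 = 0.3540 W/m².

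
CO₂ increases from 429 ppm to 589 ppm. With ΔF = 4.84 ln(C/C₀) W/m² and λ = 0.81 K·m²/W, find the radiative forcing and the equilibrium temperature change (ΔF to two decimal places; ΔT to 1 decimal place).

CO₂: 4.84 × ln(589/429) = 4.84 × ln(1.37296) = 4.84 × 0.31697 = 1.5341 W/m².
ΔT = λ ΔF = 0.81 × 1.53 = 1.2393 K.

ΔF = 1.53 W/m²; ΔT = 1.2 K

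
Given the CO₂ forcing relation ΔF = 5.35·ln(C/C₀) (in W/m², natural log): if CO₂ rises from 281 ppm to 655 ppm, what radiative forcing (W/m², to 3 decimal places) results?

ΔF = 4.528 W/m²

CO₂: 5.35 × ln(655/281) = 5.35 × ln(2.33096) = 5.35 × 0.84628 = 4.5276 W/m².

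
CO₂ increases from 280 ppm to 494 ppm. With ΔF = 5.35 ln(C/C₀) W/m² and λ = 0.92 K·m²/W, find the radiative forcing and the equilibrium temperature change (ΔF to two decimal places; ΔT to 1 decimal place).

ΔF = 3.04 W/m²; ΔT = 2.8 K

CO₂: 5.35 × ln(494/280) = 5.35 × ln(1.76429) = 5.35 × 0.56775 = 3.0375 W/m².
ΔT = λ ΔF = 0.92 × 3.04 = 2.7968 K.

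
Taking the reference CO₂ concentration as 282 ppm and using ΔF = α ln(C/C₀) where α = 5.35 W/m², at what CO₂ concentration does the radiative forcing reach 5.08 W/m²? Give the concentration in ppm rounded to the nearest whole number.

Set 5.35 ln(C/282) = 5.08, so ln(C/282) = 5.08/5.35 = 0.94953.
Then C/282 = e^0.94953 = 2.58449, giving C = 282 × 2.58449 = 728.83 ppm.

C ≈ 729 ppm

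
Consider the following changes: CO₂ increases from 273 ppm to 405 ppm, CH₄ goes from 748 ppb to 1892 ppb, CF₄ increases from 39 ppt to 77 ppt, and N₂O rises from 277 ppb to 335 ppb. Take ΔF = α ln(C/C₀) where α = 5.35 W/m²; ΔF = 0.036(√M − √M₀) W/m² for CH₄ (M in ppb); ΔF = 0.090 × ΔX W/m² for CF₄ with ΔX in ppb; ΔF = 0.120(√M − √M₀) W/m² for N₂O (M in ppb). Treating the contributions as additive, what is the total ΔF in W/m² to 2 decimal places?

ΔF = 2.89 W/m²

CO₂: 5.35 × ln(405/273) = 5.35 × ln(1.48352) = 5.35 × 0.39442 = 2.1101 W/m².
CH₄: 0.036 × (√1892 − √748) = 0.036 × (43.4971 − 27.3496) = 0.036 × 16.1475 = 0.5813 W/m².
CF₄: Δ = 77 − 39 = 38 ppt = 0.038 ppb; ΔF = 0.090 × 0.038 = 0.0034 W/m².
N₂O: 0.120 × (√335 − √277) = 0.120 × (18.3030 − 16.6433) = 0.120 × 1.6597 = 0.1992 W/m².
Total ΔF = 2.1101 + 0.5813 + 0.0034 + 0.1992 = 2.8940 W/m².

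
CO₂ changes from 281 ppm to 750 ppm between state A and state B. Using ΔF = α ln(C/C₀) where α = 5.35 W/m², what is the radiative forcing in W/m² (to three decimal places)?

CO₂ absorption bands are partially saturated, so forcing scales with the logarithm of the concentration ratio.
CO₂: 5.35 × ln(750/281) = 5.35 × ln(2.66904) = 5.35 × 0.98172 = 5.2522 W/m².

ΔF = 5.252 W/m²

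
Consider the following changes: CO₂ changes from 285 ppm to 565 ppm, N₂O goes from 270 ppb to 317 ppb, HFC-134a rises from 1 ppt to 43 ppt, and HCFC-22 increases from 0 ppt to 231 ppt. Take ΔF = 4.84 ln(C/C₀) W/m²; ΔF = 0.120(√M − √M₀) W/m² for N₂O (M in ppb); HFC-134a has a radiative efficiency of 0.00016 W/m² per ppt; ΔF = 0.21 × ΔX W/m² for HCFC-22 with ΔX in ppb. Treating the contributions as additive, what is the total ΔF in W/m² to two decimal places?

CO₂: 4.84 × ln(565/285) = 4.84 × ln(1.98246) = 4.84 × 0.68434 = 3.3122 W/m².
N₂O: 0.120 × (√317 − √270) = 0.120 × (17.8045 − 16.4317) = 0.120 × 1.3728 = 0.1647 W/m².
HFC-134a: ΔF = 0.00016 × (43 − 1) = 0.00016 × 42 = 0.0067 W/m².
HCFC-22: Δ = 231 − 0 = 231 ppt = 0.231 ppb; ΔF = 0.21 × 0.231 = 0.0485 W/m².
Total ΔF = 3.3122 + 0.1647 + 0.0067 + 0.0485 = 3.5321 W/m².

ΔF = 3.53 W/m²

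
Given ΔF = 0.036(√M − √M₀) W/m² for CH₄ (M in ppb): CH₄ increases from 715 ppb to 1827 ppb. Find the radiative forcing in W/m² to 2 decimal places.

CH₄: 0.036 × (√1827 − √715) = 0.036 × (42.7434 − 26.7395) = 0.036 × 16.0039 = 0.5761 W/m².

ΔF = 0.58 W/m²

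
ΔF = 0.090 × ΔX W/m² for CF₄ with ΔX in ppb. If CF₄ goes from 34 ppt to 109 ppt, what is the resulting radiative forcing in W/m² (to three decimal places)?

ΔF = 0.007 W/m²

CF₄: Δ = 109 − 34 = 75 ppt = 0.075 ppb; ΔF = 0.090 × 0.075 = 0.0068 W/m².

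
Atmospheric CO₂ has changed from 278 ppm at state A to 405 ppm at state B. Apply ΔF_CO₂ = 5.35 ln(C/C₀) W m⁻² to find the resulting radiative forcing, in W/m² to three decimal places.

ΔF = 2.013 W/m²

CO₂: 5.35 × ln(405/278) = 5.35 × ln(1.45683) = 5.35 × 0.37626 = 2.0130 W/m².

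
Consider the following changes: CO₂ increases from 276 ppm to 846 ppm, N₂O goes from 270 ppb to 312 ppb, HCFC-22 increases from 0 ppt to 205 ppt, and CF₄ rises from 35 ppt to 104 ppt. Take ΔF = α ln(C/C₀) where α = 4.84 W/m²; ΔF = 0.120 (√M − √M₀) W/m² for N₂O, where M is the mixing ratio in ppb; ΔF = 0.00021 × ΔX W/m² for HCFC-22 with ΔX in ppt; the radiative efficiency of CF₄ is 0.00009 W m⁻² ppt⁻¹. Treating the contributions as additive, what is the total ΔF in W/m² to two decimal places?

ΔF = 5.62 W/m²

CO₂: 4.84 × ln(846/276) = 4.84 × ln(3.06522) = 4.84 × 1.12012 = 5.4214 W/m².
N₂O: 0.120 × (√312 − √270) = 0.120 × (17.6635 − 16.4317) = 0.120 × 1.2318 = 0.1478 W/m².
HCFC-22: ΔF = 0.00021 × (205 − 0) = 0.00021 × 205 = 0.0431 W/m².
CF₄: ΔF = 0.00009 × (104 − 35) = 0.00009 × 69 = 0.0062 W/m².
Total ΔF = 5.4214 + 0.1478 + 0.0431 + 0.0062 = 5.6185 W/m².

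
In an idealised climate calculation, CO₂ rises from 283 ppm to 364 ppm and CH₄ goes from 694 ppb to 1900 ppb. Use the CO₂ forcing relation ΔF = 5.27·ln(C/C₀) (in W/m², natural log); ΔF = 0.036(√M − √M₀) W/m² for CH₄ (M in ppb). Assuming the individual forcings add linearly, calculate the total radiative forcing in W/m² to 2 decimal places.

CO₂: 5.27 × ln(364/283) = 5.27 × ln(1.28622) = 5.27 × 0.25171 = 1.3265 W/m².
CH₄: 0.036 × (√1900 − √694) = 0.036 × (43.5890 − 26.3439) = 0.036 × 17.2451 = 0.6208 W/m².
Total ΔF = 1.3265 + 0.6208 = 1.9473 W/m².

ΔF = 1.95 W/m²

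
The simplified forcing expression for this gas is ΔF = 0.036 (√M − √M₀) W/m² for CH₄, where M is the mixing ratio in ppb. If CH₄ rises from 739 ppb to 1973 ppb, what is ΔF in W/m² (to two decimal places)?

CH₄: 0.036 × (√1973 − √739) = 0.036 × (44.4185 − 27.1846) = 0.036 × 17.2339 = 0.6204 W/m².

ΔF = 0.62 W/m²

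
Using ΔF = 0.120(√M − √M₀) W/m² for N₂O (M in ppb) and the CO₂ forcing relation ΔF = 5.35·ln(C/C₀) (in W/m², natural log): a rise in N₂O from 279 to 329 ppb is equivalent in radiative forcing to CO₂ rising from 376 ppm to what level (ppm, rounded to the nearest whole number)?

N₂O forcing: 0.120 × (√329 − √279) = 0.120 × (18.1384 − 16.7033) = 0.120 × 1.4351 = 0.17221 W/m².
Set 5.35 ln(C/376) = 0.17221: ln(C/376) = 0.17221/5.35 = 0.03219, so C = 376 × e^0.03219 = 376 × 1.03271 = 388.30 ppm.

C ≈ 388 ppm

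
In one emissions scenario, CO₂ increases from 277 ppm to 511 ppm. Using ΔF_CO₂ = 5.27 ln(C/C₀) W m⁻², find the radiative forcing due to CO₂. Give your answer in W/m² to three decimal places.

ΔF = 3.227 W/m²

CO₂ absorption bands are partially saturated, so forcing scales with the logarithm of the concentration ratio.
CO₂: 5.27 × ln(511/277) = 5.27 × ln(1.84477) = 5.27 × 0.61235 = 3.2271 W/m².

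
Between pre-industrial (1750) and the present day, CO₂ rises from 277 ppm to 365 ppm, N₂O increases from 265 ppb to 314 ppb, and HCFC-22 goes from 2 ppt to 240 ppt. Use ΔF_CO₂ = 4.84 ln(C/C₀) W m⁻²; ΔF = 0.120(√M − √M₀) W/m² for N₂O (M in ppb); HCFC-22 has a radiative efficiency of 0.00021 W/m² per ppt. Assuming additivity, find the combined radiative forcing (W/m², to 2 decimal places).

ΔF = 1.56 W/m²

CO₂: 4.84 × ln(365/277) = 4.84 × ln(1.31769) = 4.84 × 0.27588 = 1.3353 W/m².
N₂O: 0.120 × (√314 − √265) = 0.120 × (17.7200 − 16.2788) = 0.120 × 1.4412 = 0.1729 W/m².
HCFC-22: ΔF = 0.00021 × (240 − 2) = 0.00021 × 238 = 0.0500 W/m².
Total ΔF = 1.3353 + 0.1729 + 0.0500 = 1.5582 W/m².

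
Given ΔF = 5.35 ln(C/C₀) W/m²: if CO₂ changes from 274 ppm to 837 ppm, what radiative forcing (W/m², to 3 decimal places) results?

ΔF = 5.974 W/m²

CO₂ absorption bands are partially saturated, so forcing scales with the logarithm of the concentration ratio.
CO₂: 5.35 × ln(837/274) = 5.35 × ln(3.05474) = 5.35 × 1.11669 = 5.9743 W/m².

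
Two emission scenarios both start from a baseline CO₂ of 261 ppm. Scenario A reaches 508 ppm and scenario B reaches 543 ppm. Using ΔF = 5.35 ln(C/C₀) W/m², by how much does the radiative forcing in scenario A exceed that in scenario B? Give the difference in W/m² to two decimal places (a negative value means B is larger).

ΔF_A = 5.35 ln(508/261) = 5.35 × 0.66596 = 3.5629 W/m².
ΔF_B = 5.35 ln(543/261) = 5.35 × 0.73259 = 3.9194 W/m².
Difference: 3.5629 − 3.9194 = -0.3565 W/m².
(Equivalently, ΔF_A − ΔF_B = 5.35 ln(508/543) = 5.35 × -0.06663 = -0.3565 W/m².)

ΔF_A − ΔF_B = -0.36 W/m²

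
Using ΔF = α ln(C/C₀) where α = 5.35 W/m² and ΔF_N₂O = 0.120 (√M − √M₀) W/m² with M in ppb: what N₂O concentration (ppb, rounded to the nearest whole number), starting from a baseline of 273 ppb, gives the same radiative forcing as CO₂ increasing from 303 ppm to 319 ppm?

M ≈ 354 ppb

CO₂ forcing: 5.35 × ln(319/303) = 5.35 × 0.051458 = 0.27530 W/m².
Set 0.120(√M − √273) = 0.27530: √M = 0.27530/0.120 + √273 = 2.2942 + 16.5227 = 18.8169.
M = (18.8169)² = 354.08 ppb.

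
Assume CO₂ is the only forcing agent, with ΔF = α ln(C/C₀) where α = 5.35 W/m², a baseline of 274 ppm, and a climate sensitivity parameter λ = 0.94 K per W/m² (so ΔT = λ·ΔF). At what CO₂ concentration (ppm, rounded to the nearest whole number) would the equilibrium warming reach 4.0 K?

C ≈ 607 ppm

Required forcing: ΔF = ΔT/λ = 4.0/0.94 = 4.2553 W/m².
Then ln(C/274) = ΔF/5.35 = 4.2553/5.35 = 0.79538.
So C = 274 × e^0.79538 = 274 × 2.21528 = 606.99 ppm.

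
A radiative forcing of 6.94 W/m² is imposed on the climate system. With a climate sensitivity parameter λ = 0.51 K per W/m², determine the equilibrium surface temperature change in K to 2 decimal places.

ΔT = λ ΔF = 0.51 × 6.94 = 3.5394 K.

ΔT = 3.54 K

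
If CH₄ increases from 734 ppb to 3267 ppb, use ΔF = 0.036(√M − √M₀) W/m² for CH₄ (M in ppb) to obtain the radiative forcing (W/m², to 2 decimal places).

CH₄: 0.036 × (√3267 − √734) = 0.036 × (57.1577 − 27.0924) = 0.036 × 30.0653 = 1.0824 W/m².

ΔF = 1.08 W/m²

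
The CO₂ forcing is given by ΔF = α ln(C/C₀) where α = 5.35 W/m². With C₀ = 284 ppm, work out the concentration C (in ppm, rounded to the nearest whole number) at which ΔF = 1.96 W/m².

C ≈ 410 ppm

Set 5.35 ln(C/284) = 1.96, so ln(C/284) = 1.96/5.35 = 0.36636.
Then C/284 = e^0.36636 = 1.44247, giving C = 284 × 1.44247 = 409.66 ppm.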